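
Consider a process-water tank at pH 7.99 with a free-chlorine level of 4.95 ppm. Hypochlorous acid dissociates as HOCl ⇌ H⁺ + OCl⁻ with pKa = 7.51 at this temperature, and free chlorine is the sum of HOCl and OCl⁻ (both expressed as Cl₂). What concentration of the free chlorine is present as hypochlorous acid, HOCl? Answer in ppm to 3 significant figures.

1.23 ppm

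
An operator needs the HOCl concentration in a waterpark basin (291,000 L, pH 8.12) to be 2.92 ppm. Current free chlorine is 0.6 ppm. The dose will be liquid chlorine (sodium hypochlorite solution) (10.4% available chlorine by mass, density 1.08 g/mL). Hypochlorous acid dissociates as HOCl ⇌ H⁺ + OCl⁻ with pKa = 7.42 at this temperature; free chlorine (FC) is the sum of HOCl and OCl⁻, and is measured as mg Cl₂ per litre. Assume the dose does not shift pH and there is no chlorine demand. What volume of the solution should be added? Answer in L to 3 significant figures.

43.9 L

[OCl⁻]/[HOCl] = 10^(pH − pKa) = 10^(8.12 − 7.42) = 5.012; fraction as HOCl = 1/(1 + 5.012) = 0.1663.
Free chlorine required for 2.92 ppm HOCl: 2.92 / 0.1663 = 17.55 ppm.
FC to add: 17.55 − 0.6 = 16.95 mg/L as Cl₂.
Cl₂ equivalent: 16.95 mg/L × 291,000 L = 4934 g.
Product at 10.4% available Cl: 4934 / 0.104 = 47,440 g.
Volume: 47,440 g ÷ 1.08 g/mL = 43,930 mL.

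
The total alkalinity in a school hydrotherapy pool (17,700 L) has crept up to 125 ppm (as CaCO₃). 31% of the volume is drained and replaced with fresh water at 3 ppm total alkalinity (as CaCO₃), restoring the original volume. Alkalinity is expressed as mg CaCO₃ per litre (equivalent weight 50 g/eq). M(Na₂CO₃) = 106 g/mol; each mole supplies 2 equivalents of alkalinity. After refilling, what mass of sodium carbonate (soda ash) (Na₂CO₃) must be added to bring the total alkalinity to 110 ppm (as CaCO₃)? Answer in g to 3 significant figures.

428 g

After draining 31% and refilling: 125 × 0.69 + 3 × 0.31 = 87.18 ppm.
Deficit to target: 110 − 87.18 = 22.82 mg/L.
As CaCO₃: 22.82 mg/L × 17,700 L = 403.9 g; ÷ 50 g/eq ÷ 2 = 4.039 mol Na₂CO₃.
Mass: 4.039 × 106 = 428.1 g.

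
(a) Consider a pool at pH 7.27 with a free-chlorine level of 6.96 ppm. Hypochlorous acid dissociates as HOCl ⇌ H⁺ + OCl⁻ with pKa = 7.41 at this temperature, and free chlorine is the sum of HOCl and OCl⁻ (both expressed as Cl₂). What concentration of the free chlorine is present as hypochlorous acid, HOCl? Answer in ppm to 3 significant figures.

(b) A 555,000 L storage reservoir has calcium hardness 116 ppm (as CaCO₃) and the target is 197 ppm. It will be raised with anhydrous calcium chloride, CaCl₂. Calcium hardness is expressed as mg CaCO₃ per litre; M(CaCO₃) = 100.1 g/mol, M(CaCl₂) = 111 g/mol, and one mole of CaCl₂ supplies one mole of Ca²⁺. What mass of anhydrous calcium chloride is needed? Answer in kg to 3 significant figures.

(a) [OCl⁻]/[HOCl] = 10^(pH − pKa) = 10^(7.27 − 7.41) = 10^-0.14 = 0.7244.
(a) Fraction as HOCl = 1 / (1 + 0.7244) = 0.5799.
(a) HOCl = 0.5799 × 6.96 ppm = 4.036 ppm.

(b) Hardness to add: (197 − 116) = 81 mg/L as CaCO₃ × 555,000 L = 44,960 g as CaCO₃.
(b) Moles of Ca²⁺ (1 mol Ca²⁺ ≡ 1 mol CaCO₃): 44,960 / 100.1 g/mol = 449.1 mol.
(b) Mass of CaCl₂: 449.1 × 111 = 49,850 g.

(a) 4.04 ppm; (b) 49.9 kg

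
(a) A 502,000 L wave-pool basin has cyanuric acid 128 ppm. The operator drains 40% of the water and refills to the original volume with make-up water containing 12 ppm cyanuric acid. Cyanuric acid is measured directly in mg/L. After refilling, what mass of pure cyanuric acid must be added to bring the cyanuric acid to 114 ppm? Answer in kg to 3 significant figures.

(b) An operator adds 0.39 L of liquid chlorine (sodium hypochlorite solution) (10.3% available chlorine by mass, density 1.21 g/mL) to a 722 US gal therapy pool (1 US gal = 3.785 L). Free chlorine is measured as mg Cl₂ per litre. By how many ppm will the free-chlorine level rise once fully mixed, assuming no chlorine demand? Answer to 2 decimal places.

(a) 16.3 kg; (b) 17.79 ppm

(a) After draining 40% and refilling: 128 × 0.60 + 12 × 0.40 = 81.6 ppm.
(a) Deficit to target: 114 − 81.6 = 32.4 mg/L.
(a) Mass: 32.4 mg/L × 502,000 L = 16,260 g cyanuric acid.

(b) Volume: 722 US gal × 3.785 L/gal = 2,733 L.
(b) Mass of solution: 0.39 L × 1000 mL/L × 1.21 g/mL = 471.9 g.
(b) Available chlorine delivered: 471.9 g × 0.103 = 48.61 g as Cl₂.
(b) Concentration rise: 48.61 g / 2,733 L = 17.79 mg/L = 17.79 ppm.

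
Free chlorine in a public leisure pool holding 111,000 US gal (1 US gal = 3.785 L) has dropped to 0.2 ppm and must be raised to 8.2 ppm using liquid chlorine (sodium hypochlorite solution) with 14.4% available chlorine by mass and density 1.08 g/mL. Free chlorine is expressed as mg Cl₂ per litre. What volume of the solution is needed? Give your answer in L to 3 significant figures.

Volume: 111,000 US gal × 3.785 L/gal = 420,135 L.
Chlorine deficit: 8.2 − 0.2 = 8 ppm = 8 mg/L as Cl₂.
Cl₂ equivalent needed: 8 mg/L × 420,135 L = 3,361,000 mg = 3361 g.
Product at 14.4% available chlorine: 3361 / 0.144 = 23,340 g.
Volume at density 1.08 g/mL: 23,340 g ÷ 1.08 g/mL = 21,610 mL.

21.6 L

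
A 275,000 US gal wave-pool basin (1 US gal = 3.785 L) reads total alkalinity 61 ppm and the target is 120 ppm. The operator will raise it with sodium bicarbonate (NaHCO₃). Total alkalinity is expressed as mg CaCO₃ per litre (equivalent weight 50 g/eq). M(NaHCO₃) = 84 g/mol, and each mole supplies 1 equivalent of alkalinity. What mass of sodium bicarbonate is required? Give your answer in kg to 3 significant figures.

103 kg

Volume: 275,000 US gal × 3.785 L/gal = 1,040,875 L.
Alkalinity to add: (120 − 61) = 59 mg/L as CaCO₃ × 1,040,875 L = 61,410 g as CaCO₃.
Equivalents: 61,410 g ÷ 50 g/eq = 1228 eq.
NaHCO₃ supplies 1 eq per mole → 1228 mol.
Mass: 1228 mol × 84 g/mol = 103,200 g.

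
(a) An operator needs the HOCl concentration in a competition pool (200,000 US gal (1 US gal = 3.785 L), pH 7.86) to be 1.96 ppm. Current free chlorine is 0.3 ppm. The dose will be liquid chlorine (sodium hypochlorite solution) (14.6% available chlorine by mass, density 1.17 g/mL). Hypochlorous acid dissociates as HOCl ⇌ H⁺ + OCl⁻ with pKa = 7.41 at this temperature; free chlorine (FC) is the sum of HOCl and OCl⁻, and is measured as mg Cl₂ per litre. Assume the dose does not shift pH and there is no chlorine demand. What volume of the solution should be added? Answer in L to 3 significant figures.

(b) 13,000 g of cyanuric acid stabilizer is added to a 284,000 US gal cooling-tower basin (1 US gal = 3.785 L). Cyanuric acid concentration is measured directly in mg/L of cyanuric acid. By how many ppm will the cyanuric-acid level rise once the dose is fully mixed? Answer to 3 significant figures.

(a) Volume: 200,000 US gal × 3.785 L/gal = 757,000 L.
(a) [OCl⁻]/[HOCl] = 10^(pH − pKa) = 10^(7.86 − 7.41) = 2.818; fraction as HOCl = 1/(1 + 2.818) = 0.2619.
(a) Free chlorine required for 1.96 ppm HOCl: 1.96 / 0.2619 = 7.484 ppm.
(a) FC to add: 7.484 − 0.3 = 7.184 mg/L as Cl₂.
(a) Cl₂ equivalent: 7.184 mg/L × 757,000 L = 5438 g.
(a) Product at 14.6% available Cl: 5438 / 0.146 = 37,250 g.
(a) Volume: 37,250 g ÷ 1.17 g/mL = 31,840 mL.

(b) Volume: 284,000 US gal × 3.785 L/gal = 1,074,940 L.
(b) Rise: 13,000 g / 1,074,940 L × 1000 = 12.09 mg/L.

(a) 31.8 L; (b) 12.1 ppm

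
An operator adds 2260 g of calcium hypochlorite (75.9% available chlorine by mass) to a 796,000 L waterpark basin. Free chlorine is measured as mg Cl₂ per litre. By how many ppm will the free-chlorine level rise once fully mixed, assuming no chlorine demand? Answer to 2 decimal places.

Available chlorine delivered: 2260 g × 0.759 = 1715 g as Cl₂.
Concentration rise: 1715 g / 796,000 L = 2.155 mg/L = 2.15 ppm.

2.15 ppm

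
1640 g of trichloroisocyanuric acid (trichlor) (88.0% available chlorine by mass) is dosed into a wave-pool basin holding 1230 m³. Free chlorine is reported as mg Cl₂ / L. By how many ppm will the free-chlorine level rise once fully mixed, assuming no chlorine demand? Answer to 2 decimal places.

1.17 ppm

Volume: 1230 m³ = 1,230,000 L.
Available chlorine delivered: 1640 g × 0.88 = 1443 g as Cl₂.
Concentration rise: 1443 g / 1,230,000 L = 1.173 mg/L = 1.17 ppm.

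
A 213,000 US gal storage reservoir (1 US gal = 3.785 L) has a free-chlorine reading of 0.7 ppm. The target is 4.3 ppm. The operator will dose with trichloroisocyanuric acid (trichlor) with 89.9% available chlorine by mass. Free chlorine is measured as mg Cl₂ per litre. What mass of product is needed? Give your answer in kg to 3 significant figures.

Volume: 213,000 US gal × 3.785 L/gal = 806,205 L.
Chlorine deficit: 4.3 − 0.7 = 3.6 ppm = 3.6 mg/L as Cl₂.
Cl₂ equivalent needed: 3.6 mg/L × 806,205 L = 2,902,000 mg = 2902 g.
Product at 89.9% available chlorine: 2902 / 0.899 = 3228 g.

3.23 kg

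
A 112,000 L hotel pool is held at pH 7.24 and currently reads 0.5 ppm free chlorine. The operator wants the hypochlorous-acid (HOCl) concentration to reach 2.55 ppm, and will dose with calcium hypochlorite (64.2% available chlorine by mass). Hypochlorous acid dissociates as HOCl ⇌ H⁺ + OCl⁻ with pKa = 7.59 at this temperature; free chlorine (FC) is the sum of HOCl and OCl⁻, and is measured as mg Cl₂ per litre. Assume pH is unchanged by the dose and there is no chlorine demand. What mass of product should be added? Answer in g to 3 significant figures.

[OCl⁻]/[HOCl] = 10^(pH − pKa) = 10^(7.24 − 7.59) = 0.4467; fraction as HOCl = 1/(1 + 0.4467) = 0.6912.
Free chlorine required for 2.55 ppm HOCl: 2.55 / 0.6912 = 3.689 ppm.
FC to add: 3.689 − 0.5 = 3.189 mg/L as Cl₂.
Cl₂ equivalent: 3.189 mg/L × 112,000 L = 357.2 g.
Product at 64.2% available Cl: 357.2 / 0.642 = 556.3 g.

556 g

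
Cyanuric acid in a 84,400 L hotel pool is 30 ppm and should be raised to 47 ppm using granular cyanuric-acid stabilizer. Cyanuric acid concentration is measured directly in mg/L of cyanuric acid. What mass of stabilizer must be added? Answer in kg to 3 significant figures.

1.43 kg

CYA to add: (47 − 30) = 17 mg/L × 84,400 L = 1435 g cyanuric acid.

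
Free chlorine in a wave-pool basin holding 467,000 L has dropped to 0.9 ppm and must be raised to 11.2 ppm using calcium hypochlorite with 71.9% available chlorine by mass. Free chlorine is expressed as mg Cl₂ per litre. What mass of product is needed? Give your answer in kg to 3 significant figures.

6.69 kg

Chlorine deficit: 11.2 − 0.9 = 10.3 ppm = 10.3 mg/L as Cl₂.
Cl₂ equivalent needed: 10.3 mg/L × 467,000 L = 4,810,000 mg = 4810 g.
Product at 71.9% available chlorine: 4810 / 0.719 = 6690 g.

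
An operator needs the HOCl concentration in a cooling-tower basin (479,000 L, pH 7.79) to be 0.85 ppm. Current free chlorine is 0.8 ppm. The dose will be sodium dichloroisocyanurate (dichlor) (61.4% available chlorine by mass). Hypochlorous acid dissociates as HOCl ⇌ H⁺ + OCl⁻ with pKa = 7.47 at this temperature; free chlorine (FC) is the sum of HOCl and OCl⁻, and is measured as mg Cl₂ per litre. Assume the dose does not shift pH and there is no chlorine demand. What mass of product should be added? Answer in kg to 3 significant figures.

1.42 kg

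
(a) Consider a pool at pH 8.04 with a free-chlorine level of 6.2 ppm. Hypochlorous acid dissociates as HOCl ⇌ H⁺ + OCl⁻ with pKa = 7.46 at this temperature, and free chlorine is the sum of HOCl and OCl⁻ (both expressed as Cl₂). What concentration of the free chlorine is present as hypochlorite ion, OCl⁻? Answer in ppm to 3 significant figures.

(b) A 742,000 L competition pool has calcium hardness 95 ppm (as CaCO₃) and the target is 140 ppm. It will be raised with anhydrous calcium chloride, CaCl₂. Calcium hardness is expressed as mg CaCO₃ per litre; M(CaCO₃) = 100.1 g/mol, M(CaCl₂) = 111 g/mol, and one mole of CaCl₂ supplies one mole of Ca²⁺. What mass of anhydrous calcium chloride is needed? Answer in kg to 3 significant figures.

(a) [OCl⁻]/[HOCl] = 10^(pH − pKa) = 10^(8.04 − 7.46) = 10^0.58 = 3.802.
(a) Fraction as HOCl = 1 / (1 + 3.802) = 0.2083.
(a) OCl⁻ = (1 − 0.2083) × 6.2 ppm = 4.909 ppm.

(b) Hardness to add: (140 − 95) = 45 mg/L as CaCO₃ × 742,000 L = 33,390 g as CaCO₃.
(b) Moles of Ca²⁺ (1 mol Ca²⁺ ≡ 1 mol CaCO₃): 33,390 / 100.1 g/mol = 333.6 mol.
(b) Mass of CaCl₂: 333.6 × 111 = 37,030 g.

(a) 4.91 ppm; (b) 37.0 kg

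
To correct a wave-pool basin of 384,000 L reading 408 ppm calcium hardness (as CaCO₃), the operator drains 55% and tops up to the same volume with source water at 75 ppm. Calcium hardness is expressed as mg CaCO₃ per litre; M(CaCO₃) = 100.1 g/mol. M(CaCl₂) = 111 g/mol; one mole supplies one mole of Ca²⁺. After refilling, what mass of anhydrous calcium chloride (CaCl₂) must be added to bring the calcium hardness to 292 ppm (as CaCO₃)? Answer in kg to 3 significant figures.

After draining 55% and refilling: 408 × 0.45 + 75 × 0.55 = 224.85 ppm.
Deficit to target: 292 − 224.85 = 67.15 mg/L.
As CaCO₃: 67.15 mg/L × 384,000 L = 25,790 g; ÷ 100.1 = 257.6 mol Ca²⁺.
Mass: 257.6 × 111 = 28,590 g.

28.6 kg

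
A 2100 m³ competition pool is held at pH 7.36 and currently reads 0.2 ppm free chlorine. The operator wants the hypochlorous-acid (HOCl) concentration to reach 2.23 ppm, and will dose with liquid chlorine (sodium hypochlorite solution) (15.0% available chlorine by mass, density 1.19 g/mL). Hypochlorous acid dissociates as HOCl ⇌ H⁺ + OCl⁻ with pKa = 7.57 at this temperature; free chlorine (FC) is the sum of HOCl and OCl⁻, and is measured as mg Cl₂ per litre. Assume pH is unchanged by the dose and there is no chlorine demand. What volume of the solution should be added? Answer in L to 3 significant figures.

40.1 L

Volume: 2100 m³ = 2,100,000 L.
[OCl⁻]/[HOCl] = 10^(pH − pKa) = 10^(7.36 − 7.57) = 0.6166; fraction as HOCl = 1/(1 + 0.6166) = 0.6186.
Free chlorine required for 2.23 ppm HOCl: 2.23 / 0.6186 = 3.605 ppm.
FC to add: 3.605 − 0.2 = 3.405 mg/L as Cl₂.
Cl₂ equivalent: 3.405 mg/L × 2,100,000 L = 7151 g.
Product at 15.0% available Cl: 7151 / 0.15 = 47,670 g.
Volume: 47,670 g ÷ 1.19 g/mL = 40,060 mL.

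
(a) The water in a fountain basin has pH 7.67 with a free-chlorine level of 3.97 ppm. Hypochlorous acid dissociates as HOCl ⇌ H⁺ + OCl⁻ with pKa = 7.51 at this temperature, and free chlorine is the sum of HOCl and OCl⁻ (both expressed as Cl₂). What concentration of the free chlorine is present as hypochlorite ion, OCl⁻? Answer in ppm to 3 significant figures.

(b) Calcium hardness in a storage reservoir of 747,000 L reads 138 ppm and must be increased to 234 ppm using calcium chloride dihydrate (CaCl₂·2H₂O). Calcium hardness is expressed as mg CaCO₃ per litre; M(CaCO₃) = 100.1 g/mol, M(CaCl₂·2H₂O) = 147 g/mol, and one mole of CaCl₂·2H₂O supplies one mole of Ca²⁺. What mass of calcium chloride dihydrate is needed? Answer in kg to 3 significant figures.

(a) 2.35 ppm; (b) 105 kg

(a) [OCl⁻]/[HOCl] = 10^(pH − pKa) = 10^(7.67 − 7.51) = 10^0.16 = 1.445.
(a) Fraction as HOCl = 1 / (1 + 1.445) = 0.4089.
(a) OCl⁻ = (1 − 0.4089) × 3.97 ppm = 2.347 ppm.

(b) Hardness to add: (234 − 138) = 96 mg/L as CaCO₃ × 747,000 L = 71,710 g as CaCO₃.
(b) Moles of Ca²⁺ (1 mol Ca²⁺ ≡ 1 mol CaCO₃): 71,710 / 100.1 g/mol = 716.4 mol.
(b) Mass of CaCl₂·2H₂O: 716.4 × 147 = 105,300 g.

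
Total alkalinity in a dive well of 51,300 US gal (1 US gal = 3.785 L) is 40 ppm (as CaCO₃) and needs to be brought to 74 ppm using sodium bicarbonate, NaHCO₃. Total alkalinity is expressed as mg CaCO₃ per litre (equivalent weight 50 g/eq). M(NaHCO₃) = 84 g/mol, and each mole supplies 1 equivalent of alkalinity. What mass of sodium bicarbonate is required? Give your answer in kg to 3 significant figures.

11.1 kg

Volume: 51,300 US gal × 3.785 L/gal = 194,170 L.
Alkalinity to add: (74 − 40) = 34 mg/L as CaCO₃ × 194,170 L = 6602 g as CaCO₃.
Equivalents: 6602 g ÷ 50 g/eq = 132 eq.
NaHCO₃ supplies 1 eq per mole → 132 mol.
Mass: 132 mol × 84 g/mol = 11,090 g.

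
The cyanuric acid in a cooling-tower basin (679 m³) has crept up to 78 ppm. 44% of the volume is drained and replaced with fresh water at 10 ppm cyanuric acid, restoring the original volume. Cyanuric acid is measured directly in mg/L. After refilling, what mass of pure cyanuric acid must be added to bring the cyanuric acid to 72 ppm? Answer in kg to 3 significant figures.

16.2 kg

Volume: 679 m³ = 679,000 L.
After draining 44% and refilling: 78 × 0.56 + 10 × 0.44 = 48.08 ppm.
Deficit to target: 72 − 48.08 = 23.92 mg/L.
Mass: 23.92 mg/L × 679,000 L = 16,240 g cyanuric acid.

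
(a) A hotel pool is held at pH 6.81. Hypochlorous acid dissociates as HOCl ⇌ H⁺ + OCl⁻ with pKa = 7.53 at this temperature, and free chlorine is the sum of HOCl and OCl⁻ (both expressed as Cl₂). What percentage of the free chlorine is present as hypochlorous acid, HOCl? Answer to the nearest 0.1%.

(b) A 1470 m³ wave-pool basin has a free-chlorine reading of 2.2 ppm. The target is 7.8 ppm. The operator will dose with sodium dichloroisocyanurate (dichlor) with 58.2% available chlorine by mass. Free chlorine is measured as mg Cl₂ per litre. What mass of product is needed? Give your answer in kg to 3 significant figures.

(a) [OCl⁻]/[HOCl] = 10^(pH − pKa) = 10^(6.81 − 7.53) = 10^-0.72 = 0.1905.
(a) Fraction as HOCl = 1 / (1 + 0.1905) = 0.84.

(b) Volume: 1470 m³ = 1,470,000 L.
(b) Chlorine deficit: 7.8 − 2.2 = 5.6 ppm = 5.6 mg/L as Cl₂.
(b) Cl₂ equivalent needed: 5.6 mg/L × 1,470,000 L = 8,232,000 mg = 8232 g.
(b) Product at 58.2% available chlorine: 8232 / 0.582 = 14,140 g.

(a) 84.0%; (b) 14.1 kg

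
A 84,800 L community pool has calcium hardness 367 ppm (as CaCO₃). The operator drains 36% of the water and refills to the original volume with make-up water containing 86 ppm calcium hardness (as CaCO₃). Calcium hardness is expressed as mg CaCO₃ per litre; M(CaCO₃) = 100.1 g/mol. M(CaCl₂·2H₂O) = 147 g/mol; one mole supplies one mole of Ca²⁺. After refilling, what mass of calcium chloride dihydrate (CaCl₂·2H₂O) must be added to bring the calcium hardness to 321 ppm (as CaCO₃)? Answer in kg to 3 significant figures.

After draining 36% and refilling: 367 × 0.64 + 86 × 0.36 = 265.84 ppm.
Deficit to target: 321 − 265.84 = 55.16 mg/L.
As CaCO₃: 55.16 mg/L × 84,800 L = 4678 g; ÷ 100.1 = 46.73 mol Ca²⁺.
Mass: 46.73 × 147 = 6869 g.

6.87 kg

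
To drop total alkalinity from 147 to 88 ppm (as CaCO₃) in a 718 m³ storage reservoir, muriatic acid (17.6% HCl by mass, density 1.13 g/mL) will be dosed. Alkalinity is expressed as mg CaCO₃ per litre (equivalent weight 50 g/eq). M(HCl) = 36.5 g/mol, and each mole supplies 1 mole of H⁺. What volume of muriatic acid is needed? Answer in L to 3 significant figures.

155 L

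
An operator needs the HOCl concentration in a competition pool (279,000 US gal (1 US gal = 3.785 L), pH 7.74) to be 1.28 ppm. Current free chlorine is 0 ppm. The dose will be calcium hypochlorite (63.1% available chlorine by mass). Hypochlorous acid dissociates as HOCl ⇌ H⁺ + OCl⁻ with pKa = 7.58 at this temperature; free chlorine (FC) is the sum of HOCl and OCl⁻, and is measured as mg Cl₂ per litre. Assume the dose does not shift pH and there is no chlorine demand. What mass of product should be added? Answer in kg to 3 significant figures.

5.24 kg

Volume: 279,000 US gal × 3.785 L/gal = 1,056,015 L.
[OCl⁻]/[HOCl] = 10^(pH − pKa) = 10^(7.74 − 7.58) = 1.445; fraction as HOCl = 1/(1 + 1.445) = 0.4089.
Free chlorine required for 1.28 ppm HOCl: 1.28 / 0.4089 = 3.13 ppm.
FC to add: 3.13 − 0 = 3.13 mg/L as Cl₂.
Cl₂ equivalent: 3.13 mg/L × 1,056,015 L = 3305 g.
Product at 63.1% available Cl: 3305 / 0.631 = 5239 g.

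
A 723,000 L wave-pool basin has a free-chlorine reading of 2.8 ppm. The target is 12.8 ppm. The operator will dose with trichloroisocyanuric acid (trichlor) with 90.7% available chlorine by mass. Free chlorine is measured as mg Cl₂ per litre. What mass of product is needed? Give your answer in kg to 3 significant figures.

7.97 kg

Chlorine deficit: 12.8 − 2.8 = 10 ppm = 10 mg/L as Cl₂.
Cl₂ equivalent needed: 10 mg/L × 723,000 L = 7,230,000 mg = 7230 g.
Product at 90.7% available chlorine: 7230 / 0.907 = 7971 g.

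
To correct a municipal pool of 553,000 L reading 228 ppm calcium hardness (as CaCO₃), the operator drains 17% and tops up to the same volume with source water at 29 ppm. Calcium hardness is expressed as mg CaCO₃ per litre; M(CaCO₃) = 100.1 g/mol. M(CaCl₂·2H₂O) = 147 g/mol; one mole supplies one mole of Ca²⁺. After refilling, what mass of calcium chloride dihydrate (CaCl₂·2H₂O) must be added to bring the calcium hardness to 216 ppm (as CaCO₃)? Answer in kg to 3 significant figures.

After draining 17% and refilling: 228 × 0.83 + 29 × 0.17 = 194.17 ppm.
Deficit to target: 216 − 194.17 = 21.83 mg/L.
As CaCO₃: 21.83 mg/L × 553,000 L = 12,070 g; ÷ 100.1 = 120.6 mol Ca²⁺.
Mass: 120.6 × 147 = 17,730 g.

17.7 kg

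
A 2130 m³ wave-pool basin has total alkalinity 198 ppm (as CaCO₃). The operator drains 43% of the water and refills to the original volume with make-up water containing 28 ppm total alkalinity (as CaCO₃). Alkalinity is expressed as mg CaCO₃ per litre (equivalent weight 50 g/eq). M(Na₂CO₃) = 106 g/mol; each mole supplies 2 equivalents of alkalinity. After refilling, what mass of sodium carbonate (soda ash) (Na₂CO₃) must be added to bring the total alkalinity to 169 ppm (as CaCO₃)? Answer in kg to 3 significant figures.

Volume: 2130 m³ = 2,130,000 L.
After draining 43% and refilling: 198 × 0.57 + 28 × 0.43 = 124.9 ppm.
Deficit to target: 169 − 124.9 = 44.1 mg/L.
As CaCO₃: 44.1 mg/L × 2,130,000 L = 93,930 g; ÷ 50 g/eq ÷ 2 = 939.3 mol Na₂CO₃.
Mass: 939.3 × 106 = 99,570 g.

99.6 kg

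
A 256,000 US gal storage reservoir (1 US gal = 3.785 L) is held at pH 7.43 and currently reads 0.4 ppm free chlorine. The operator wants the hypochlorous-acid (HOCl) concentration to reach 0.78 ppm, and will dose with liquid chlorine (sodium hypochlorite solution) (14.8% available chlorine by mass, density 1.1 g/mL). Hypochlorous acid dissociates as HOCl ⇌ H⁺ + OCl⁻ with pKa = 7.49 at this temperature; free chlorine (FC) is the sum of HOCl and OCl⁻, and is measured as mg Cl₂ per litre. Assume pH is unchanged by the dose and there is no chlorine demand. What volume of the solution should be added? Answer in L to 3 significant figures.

Volume: 256,000 US gal × 3.785 L/gal = 968,960 L.
[OCl⁻]/[HOCl] = 10^(pH − pKa) = 10^(7.43 − 7.49) = 0.871; fraction as HOCl = 1/(1 + 0.871) = 0.5345.
Free chlorine required for 0.78 ppm HOCl: 0.78 / 0.5345 = 1.459 ppm.
FC to add: 1.459 − 0.4 = 1.059 mg/L as Cl₂.
Cl₂ equivalent: 1.059 mg/L × 968,960 L = 1026 g.
Product at 14.8% available Cl: 1026 / 0.148 = 6936 g.
Volume: 6936 g ÷ 1.1 g/mL = 6305 mL.

6.31 L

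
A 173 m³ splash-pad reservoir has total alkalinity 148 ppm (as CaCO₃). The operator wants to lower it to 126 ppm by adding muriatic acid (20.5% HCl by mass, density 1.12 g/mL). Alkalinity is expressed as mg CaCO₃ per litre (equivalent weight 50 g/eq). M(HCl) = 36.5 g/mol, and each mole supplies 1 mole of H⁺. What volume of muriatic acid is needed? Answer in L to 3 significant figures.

12.1 L

Volume: 173 m³ = 173,000 L.
Alkalinity to neutralize: (148 − 126) = 22 mg/L as CaCO₃ × 173,000 L = 3806 g as CaCO₃.
Equivalents of H⁺ required: 3806 ÷ 50 g/eq = 76.12 eq = 76.12 mol HCl.
Mass of HCl: 76.12 × 36.5 = 2778 g.
Mass of 20.5% solution: 2778 / 0.205 = 13,550 g.
Volume: 13,550 g ÷ 1.12 g/mL = 12,100 mL.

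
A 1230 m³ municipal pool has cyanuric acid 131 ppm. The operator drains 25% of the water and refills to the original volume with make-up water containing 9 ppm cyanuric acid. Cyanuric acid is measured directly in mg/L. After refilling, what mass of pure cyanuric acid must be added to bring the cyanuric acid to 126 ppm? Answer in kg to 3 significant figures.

31.4 kg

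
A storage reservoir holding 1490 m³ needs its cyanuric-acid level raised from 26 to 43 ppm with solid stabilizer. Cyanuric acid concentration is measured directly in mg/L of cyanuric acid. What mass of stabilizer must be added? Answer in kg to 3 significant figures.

Volume: 1490 m³ = 1,490,000 L.
CYA to add: (43 − 26) = 17 mg/L × 1,490,000 L = 25,330 g cyanuric acid.

25.3 kg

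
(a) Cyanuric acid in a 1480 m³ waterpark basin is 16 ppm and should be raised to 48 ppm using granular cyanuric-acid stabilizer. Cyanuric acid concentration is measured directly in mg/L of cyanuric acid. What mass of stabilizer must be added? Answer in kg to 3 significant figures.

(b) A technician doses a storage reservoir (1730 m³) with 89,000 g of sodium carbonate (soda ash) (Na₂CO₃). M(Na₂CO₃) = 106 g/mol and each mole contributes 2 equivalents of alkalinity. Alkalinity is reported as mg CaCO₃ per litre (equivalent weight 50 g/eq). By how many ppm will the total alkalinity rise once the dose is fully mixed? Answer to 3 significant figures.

(a) 47.4 kg; (b) 48.5 ppm

(a) Volume: 1480 m³ = 1,480,000 L.
(a) CYA to add: (48 − 16) = 32 mg/L × 1,480,000 L = 47,360 g cyanuric acid.

(b) Volume: 1730 m³ = 1,730,000 L.
(b) Moles of Na₂CO₃: 89,000 g ÷ 106 g/mol = 839.6 mol → 1679 eq of alkalinity.
(b) As CaCO₃: 1679 eq × 50 g/eq = 83,960 g.
(b) Rise: 83,960 g / 1,730,000 L × 1000 = 48.53 mg/L.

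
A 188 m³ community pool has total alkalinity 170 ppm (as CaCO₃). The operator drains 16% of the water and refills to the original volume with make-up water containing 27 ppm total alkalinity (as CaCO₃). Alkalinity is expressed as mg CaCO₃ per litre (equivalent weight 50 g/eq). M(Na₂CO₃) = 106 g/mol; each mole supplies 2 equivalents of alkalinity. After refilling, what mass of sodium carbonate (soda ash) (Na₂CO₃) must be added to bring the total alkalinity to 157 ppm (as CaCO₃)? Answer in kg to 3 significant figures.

1.97 kg

Volume: 188 m³ = 188,000 L.
After draining 16% and refilling: 170 × 0.84 + 27 × 0.16 = 147.12 ppm.
Deficit to target: 157 − 147.12 = 9.88 mg/L.
As CaCO₃: 9.88 mg/L × 188,000 L = 1857 g; ÷ 50 g/eq ÷ 2 = 18.57 mol Na₂CO₃.
Mass: 18.57 × 106 = 1969 g.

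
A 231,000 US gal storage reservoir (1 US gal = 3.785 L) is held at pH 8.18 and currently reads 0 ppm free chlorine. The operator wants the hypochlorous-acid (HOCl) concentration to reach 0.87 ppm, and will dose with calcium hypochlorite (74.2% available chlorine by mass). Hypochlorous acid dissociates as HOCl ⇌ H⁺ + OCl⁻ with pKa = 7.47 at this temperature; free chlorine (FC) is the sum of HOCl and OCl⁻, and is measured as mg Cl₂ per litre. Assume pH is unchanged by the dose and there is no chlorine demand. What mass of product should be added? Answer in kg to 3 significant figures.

Volume: 231,000 US gal × 3.785 L/gal = 874,335 L.
[OCl⁻]/[HOCl] = 10^(pH − pKa) = 10^(8.18 − 7.47) = 5.129; fraction as HOCl = 1/(1 + 5.129) = 0.1632.
Free chlorine required for 0.87 ppm HOCl: 0.87 / 0.1632 = 5.332 ppm.
FC to add: 5.332 − 0 = 5.332 mg/L as Cl₂.
Cl₂ equivalent: 5.332 mg/L × 874,335 L = 4662 g.
Product at 74.2% available Cl: 4662 / 0.742 = 6283 g.

6.28 kg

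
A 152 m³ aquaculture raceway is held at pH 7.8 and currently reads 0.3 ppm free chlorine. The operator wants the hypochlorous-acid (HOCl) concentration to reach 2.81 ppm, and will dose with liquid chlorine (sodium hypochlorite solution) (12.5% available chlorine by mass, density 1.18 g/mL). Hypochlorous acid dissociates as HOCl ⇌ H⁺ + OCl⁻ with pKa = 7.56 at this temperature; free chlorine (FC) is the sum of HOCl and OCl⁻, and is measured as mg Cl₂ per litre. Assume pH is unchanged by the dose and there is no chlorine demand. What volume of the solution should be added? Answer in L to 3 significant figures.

Volume: 152 m³ = 152,000 L.
[OCl⁻]/[HOCl] = 10^(pH − pKa) = 10^(7.8 − 7.56) = 1.738; fraction as HOCl = 1/(1 + 1.738) = 0.3653.
Free chlorine required for 2.81 ppm HOCl: 2.81 / 0.3653 = 7.693 ppm.
FC to add: 7.693 − 0.3 = 7.393 mg/L as Cl₂.
Cl₂ equivalent: 7.393 mg/L × 152,000 L = 1124 g.
Product at 12.5% available Cl: 1124 / 0.125 = 8990 g.
Volume: 8990 g ÷ 1.18 g/mL = 7619 mL.

7.62 L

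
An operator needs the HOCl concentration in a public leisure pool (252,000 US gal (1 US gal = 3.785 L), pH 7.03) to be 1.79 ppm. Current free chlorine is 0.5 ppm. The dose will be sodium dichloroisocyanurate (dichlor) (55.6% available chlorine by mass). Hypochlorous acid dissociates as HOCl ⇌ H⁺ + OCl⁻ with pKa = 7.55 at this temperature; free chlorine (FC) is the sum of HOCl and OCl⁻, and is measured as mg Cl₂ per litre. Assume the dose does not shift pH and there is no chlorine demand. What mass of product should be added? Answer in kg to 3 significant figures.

Volume: 252,000 US gal × 3.785 L/gal = 953,820 L.
[OCl⁻]/[HOCl] = 10^(pH − pKa) = 10^(7.03 − 7.55) = 0.302; fraction as HOCl = 1/(1 + 0.302) = 0.7681.
Free chlorine required for 1.79 ppm HOCl: 1.79 / 0.7681 = 2.331 ppm.
FC to add: 2.331 − 0.5 = 1.831 mg/L as Cl₂.
Cl₂ equivalent: 1.831 mg/L × 953,820 L = 1746 g.
Product at 55.6% available Cl: 1746 / 0.556 = 3140 g.

3.14 kg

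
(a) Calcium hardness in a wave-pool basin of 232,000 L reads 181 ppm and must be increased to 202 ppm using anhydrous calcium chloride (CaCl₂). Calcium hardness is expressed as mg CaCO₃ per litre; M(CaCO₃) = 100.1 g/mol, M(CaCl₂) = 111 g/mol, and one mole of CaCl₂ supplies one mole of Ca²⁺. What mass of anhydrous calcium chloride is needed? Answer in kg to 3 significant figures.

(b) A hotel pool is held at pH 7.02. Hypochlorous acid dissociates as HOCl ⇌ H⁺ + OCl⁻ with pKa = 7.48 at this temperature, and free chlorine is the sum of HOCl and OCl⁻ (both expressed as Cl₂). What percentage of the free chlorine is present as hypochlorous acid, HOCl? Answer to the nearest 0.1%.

(a) 5.40 kg; (b) 74.3%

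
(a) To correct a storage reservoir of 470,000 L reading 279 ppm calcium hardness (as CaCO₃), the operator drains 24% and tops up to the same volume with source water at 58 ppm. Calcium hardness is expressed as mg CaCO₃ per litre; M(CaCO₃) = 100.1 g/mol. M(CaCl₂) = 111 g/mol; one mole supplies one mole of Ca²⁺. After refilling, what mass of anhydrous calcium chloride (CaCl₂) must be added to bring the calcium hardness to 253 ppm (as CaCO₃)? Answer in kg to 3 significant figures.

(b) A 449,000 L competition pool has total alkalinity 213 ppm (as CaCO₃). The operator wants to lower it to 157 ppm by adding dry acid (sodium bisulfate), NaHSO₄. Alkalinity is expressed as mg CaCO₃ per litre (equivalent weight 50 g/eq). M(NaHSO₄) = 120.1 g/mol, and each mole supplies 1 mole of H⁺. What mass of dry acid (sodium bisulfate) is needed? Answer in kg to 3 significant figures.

(a) After draining 24% and refilling: 279 × 0.76 + 58 × 0.24 = 225.96 ppm.
(a) Deficit to target: 253 − 225.96 = 27.04 mg/L.
(a) As CaCO₃: 27.04 mg/L × 470,000 L = 12,710 g; ÷ 100.1 = 127 mol Ca²⁺.
(a) Mass: 127 × 111 = 14,090 g.

(b) Alkalinity to neutralize: (213 − 157) = 56 mg/L as CaCO₃ × 449,000 L = 25,140 g as CaCO₃.
(b) Equivalents of H⁺ required: 25,140 ÷ 50 g/eq = 502.9 eq = 502.9 mol NaHSO₄.
(b) Mass of NaHSO₄: 502.9 × 120.1 = 60,400 g.

(a) 14.1 kg; (b) 60.4 kg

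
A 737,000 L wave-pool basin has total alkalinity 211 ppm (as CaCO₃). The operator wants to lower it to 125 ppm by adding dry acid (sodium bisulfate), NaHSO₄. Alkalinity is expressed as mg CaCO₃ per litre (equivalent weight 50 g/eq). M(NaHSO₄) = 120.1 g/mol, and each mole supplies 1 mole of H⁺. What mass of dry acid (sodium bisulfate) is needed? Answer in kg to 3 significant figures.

Alkalinity to neutralize: (211 − 125) = 86 mg/L as CaCO₃ × 737,000 L = 63,380 g as CaCO₃.
Equivalents of H⁺ required: 63,380 ÷ 50 g/eq = 1268 eq = 1268 mol NaHSO₄.
Mass of NaHSO₄: 1268 × 120.1 = 152,200 g.

152 kg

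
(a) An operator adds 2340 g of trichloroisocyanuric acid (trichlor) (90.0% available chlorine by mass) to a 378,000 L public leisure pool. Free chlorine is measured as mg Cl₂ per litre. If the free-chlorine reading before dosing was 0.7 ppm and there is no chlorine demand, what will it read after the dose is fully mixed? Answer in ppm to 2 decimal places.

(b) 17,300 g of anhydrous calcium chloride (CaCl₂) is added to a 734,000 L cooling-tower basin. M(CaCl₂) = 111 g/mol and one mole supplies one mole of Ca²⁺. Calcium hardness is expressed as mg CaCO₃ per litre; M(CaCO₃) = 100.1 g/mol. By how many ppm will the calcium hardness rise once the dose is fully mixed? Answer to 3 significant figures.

(a) Available chlorine delivered: 2340 g × 0.9 = 2106 g as Cl₂.
(a) Concentration rise: 2106 g / 378,000 L = 5.571 mg/L = 5.57 ppm.
(a) Final FC: 0.7 + 5.57 = 6.27 ppm.

(b) Moles of Ca²⁺: 17,300 g ÷ 111 g/mol = 155.9 mol.
(b) As CaCO₃: 155.9 mol × 100.1 g/mol = 15,600 g.
(b) Rise: 15,600 g / 734,000 L × 1000 = 21.26 mg/L.

(a) 6.27 ppm; (b) 21.3 ppm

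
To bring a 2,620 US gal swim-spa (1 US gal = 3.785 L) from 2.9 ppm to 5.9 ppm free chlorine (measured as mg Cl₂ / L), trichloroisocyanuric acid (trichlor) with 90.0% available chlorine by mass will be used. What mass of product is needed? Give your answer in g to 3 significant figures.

33.1 g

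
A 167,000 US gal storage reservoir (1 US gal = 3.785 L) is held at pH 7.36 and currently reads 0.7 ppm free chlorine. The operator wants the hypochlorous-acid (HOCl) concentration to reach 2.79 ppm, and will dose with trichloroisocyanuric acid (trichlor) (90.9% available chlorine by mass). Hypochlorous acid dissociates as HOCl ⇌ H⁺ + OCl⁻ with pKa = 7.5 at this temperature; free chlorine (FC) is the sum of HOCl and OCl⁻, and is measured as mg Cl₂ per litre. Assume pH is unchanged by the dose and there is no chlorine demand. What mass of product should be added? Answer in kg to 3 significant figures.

Volume: 167,000 US gal × 3.785 L/gal = 632,095 L.
[OCl⁻]/[HOCl] = 10^(pH − pKa) = 10^(7.36 − 7.5) = 0.7244; fraction as HOCl = 1/(1 + 0.7244) = 0.5799.
Free chlorine required for 2.79 ppm HOCl: 2.79 / 0.5799 = 4.811 ppm.
FC to add: 4.811 − 0.7 = 4.111 mg/L as Cl₂.
Cl₂ equivalent: 4.111 mg/L × 632,095 L = 2599 g.
Product at 90.9% available Cl: 2599 / 0.909 = 2859 g.

2.86 kg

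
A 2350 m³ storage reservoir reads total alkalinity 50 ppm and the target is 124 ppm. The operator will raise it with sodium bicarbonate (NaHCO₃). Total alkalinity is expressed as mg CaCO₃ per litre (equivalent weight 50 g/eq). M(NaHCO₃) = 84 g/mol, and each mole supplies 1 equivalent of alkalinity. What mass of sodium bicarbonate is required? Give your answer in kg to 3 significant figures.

292 kg

Volume: 2350 m³ = 2,350,000 L.
Alkalinity to add: (124 − 50) = 74 mg/L as CaCO₃ × 2,350,000 L = 173,900 g as CaCO₃.
Equivalents: 173,900 g ÷ 50 g/eq = 3478 eq.
NaHCO₃ supplies 1 eq per mole → 3478 mol.
Mass: 3478 mol × 84 g/mol = 292,200 g.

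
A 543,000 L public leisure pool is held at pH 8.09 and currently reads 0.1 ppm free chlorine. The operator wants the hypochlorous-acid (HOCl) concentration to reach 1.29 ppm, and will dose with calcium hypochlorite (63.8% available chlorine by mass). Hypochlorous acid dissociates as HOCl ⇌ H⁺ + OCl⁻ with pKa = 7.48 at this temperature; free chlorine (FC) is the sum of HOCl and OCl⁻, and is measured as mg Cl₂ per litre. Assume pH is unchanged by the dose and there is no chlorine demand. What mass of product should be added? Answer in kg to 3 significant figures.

[OCl⁻]/[HOCl] = 10^(pH − pKa) = 10^(8.09 − 7.48) = 4.074; fraction as HOCl = 1/(1 + 4.074) = 0.1971.
Free chlorine required for 1.29 ppm HOCl: 1.29 / 0.1971 = 6.545 ppm.
FC to add: 6.545 − 0.1 = 6.445 mg/L as Cl₂.
Cl₂ equivalent: 6.445 mg/L × 543,000 L = 3500 g.
Product at 63.8% available Cl: 3500 / 0.638 = 5485 g.

5.49 kg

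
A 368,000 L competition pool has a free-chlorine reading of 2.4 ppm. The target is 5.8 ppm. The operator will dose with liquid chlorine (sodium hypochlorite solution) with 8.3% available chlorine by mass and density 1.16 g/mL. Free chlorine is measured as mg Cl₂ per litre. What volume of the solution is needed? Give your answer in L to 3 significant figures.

Chlorine deficit: 5.8 − 2.4 = 3.4 ppm = 3.4 mg/L as Cl₂.
Cl₂ equivalent needed: 3.4 mg/L × 368,000 L = 1,251,000 mg = 1251 g.
Product at 8.3% available chlorine: 1251 / 0.083 = 15,070 g.
Volume at density 1.16 g/mL: 15,070 g ÷ 1.16 g/mL = 13,000 mL.

13.0 L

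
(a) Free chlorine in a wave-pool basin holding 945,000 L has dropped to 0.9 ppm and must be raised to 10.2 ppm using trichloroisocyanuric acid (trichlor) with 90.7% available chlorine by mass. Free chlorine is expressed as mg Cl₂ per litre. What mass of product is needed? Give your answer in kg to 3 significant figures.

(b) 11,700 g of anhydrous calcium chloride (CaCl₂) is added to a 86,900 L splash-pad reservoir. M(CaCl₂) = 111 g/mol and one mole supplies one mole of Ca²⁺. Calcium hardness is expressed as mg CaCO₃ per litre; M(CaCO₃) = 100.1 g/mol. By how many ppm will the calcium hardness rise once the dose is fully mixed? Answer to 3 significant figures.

(a) 9.69 kg; (b) 121 ppm

(a) Chlorine deficit: 10.2 − 0.9 = 9.3 ppm = 9.3 mg/L as Cl₂.
(a) Cl₂ equivalent needed: 9.3 mg/L × 945,000 L = 8,788,000 mg = 8788 g.
(a) Product at 90.7% available chlorine: 8788 / 0.907 = 9690 g.

(b) Moles of Ca²⁺: 11,700 g ÷ 111 g/mol = 105.4 mol.
(b) As CaCO₃: 105.4 mol × 100.1 g/mol = 10,550 g.
(b) Rise: 10,550 g / 86,900 L × 1000 = 121.4 mg/L.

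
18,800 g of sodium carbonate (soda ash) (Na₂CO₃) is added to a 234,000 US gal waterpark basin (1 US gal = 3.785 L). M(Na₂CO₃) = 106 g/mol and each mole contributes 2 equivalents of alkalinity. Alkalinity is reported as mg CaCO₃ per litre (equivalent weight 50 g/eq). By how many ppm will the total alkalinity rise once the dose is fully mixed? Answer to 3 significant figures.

20.0 ppm

Volume: 234,000 US gal × 3.785 L/gal = 885,690 L.
Moles of Na₂CO₃: 18,800 g ÷ 106 g/mol = 177.4 mol → 354.7 eq of alkalinity.
As CaCO₃: 354.7 eq × 50 g/eq = 17,740 g.
Rise: 17,740 g / 885,690 L × 1000 = 20.02 mg/L.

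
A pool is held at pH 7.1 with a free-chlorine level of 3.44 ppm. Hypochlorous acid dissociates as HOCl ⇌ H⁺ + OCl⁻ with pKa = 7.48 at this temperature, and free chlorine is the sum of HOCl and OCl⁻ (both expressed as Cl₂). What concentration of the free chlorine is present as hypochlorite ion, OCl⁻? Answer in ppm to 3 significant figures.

[OCl⁻]/[HOCl] = 10^(pH − pKa) = 10^(7.1 − 7.48) = 10^-0.38 = 0.4169.
Fraction as HOCl = 1 / (1 + 0.4169) = 0.7058.
OCl⁻ = (1 − 0.7058) × 3.44 ppm = 1.012 ppm.

1.01 ppm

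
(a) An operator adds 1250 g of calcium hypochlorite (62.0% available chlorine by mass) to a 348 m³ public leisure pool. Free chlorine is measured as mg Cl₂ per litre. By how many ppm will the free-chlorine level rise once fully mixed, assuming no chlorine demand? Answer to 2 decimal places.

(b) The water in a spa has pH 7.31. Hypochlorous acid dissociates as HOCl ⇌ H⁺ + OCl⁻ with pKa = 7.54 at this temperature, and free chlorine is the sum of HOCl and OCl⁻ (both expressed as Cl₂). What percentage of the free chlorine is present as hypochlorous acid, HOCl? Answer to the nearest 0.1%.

(a) Volume: 348 m³ = 348,000 L.
(a) Available chlorine delivered: 1250 g × 0.62 = 775 g as Cl₂.
(a) Concentration rise: 775 g / 348,000 L = 2.227 mg/L = 2.23 ppm.

(b) [OCl⁻]/[HOCl] = 10^(pH − pKa) = 10^(7.31 − 7.54) = 10^-0.23 = 0.5888.
(b) Fraction as HOCl = 1 / (1 + 0.5888) = 0.6294.

(a) 2.23 ppm; (b) 62.9%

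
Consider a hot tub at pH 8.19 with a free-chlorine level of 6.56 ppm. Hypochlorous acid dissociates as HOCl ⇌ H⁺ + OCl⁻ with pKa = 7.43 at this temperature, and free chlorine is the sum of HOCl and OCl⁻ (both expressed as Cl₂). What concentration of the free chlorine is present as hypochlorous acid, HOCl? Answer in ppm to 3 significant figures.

0.971 ppm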